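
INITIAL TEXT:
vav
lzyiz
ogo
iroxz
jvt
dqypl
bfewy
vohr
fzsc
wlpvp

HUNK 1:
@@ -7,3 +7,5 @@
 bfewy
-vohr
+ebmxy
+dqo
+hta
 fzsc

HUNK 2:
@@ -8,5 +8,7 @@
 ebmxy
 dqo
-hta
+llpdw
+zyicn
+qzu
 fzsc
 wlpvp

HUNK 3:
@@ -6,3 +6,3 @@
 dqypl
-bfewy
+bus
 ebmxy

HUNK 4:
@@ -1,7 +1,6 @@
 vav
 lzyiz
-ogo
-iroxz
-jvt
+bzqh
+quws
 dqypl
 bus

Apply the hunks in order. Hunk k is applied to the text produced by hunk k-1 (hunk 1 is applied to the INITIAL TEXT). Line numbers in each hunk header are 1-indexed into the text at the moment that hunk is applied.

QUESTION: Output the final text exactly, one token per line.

Hunk 1: at line 7 remove [vohr] add [ebmxy,dqo,hta] -> 12 lines: vav lzyiz ogo iroxz jvt dqypl bfewy ebmxy dqo hta fzsc wlpvp
Hunk 2: at line 8 remove [hta] add [llpdw,zyicn,qzu] -> 14 lines: vav lzyiz ogo iroxz jvt dqypl bfewy ebmxy dqo llpdw zyicn qzu fzsc wlpvp
Hunk 3: at line 6 remove [bfewy] add [bus] -> 14 lines: vav lzyiz ogo iroxz jvt dqypl bus ebmxy dqo llpdw zyicn qzu fzsc wlpvp
Hunk 4: at line 1 remove [ogo,iroxz,jvt] add [bzqh,quws] -> 13 lines: vav lzyiz bzqh quws dqypl bus ebmxy dqo llpdw zyicn qzu fzsc wlpvp

Answer: vav
lzyiz
bzqh
quws
dqypl
bus
ebmxy
dqo
llpdw
zyicn
qzu
fzsc
wlpvp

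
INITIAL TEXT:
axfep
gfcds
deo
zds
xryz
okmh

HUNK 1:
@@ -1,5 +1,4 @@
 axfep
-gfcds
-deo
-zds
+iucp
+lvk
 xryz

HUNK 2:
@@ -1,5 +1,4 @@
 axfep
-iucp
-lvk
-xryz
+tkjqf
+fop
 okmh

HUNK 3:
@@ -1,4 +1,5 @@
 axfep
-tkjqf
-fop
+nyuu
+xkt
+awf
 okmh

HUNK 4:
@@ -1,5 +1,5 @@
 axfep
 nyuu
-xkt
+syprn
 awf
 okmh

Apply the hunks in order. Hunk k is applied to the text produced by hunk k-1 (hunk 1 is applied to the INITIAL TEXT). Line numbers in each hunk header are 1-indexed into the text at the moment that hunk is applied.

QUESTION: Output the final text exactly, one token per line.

Hunk 1: at line 1 remove [gfcds,deo,zds] add [iucp,lvk] -> 5 lines: axfep iucp lvk xryz okmh
Hunk 2: at line 1 remove [iucp,lvk,xryz] add [tkjqf,fop] -> 4 lines: axfep tkjqf fop okmh
Hunk 3: at line 1 remove [tkjqf,fop] add [nyuu,xkt,awf] -> 5 lines: axfep nyuu xkt awf okmh
Hunk 4: at line 1 remove [xkt] add [syprn] -> 5 lines: axfep nyuu syprn awf okmh

Answer: axfep
nyuu
syprn
awf
okmh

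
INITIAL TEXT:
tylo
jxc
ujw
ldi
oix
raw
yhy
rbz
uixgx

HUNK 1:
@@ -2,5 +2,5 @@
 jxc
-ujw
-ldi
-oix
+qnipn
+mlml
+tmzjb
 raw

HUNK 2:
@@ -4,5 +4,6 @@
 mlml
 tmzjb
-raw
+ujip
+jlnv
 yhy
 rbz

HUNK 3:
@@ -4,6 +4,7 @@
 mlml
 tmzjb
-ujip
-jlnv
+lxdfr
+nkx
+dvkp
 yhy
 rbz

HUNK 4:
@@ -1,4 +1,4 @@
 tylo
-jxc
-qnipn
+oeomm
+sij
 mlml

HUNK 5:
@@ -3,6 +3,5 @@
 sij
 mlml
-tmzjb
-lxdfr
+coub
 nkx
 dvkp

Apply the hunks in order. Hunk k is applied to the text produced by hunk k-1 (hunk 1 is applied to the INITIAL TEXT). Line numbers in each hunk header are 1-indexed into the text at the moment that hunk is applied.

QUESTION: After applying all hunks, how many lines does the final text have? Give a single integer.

Hunk 1: at line 2 remove [ujw,ldi,oix] add [qnipn,mlml,tmzjb] -> 9 lines: tylo jxc qnipn mlml tmzjb raw yhy rbz uixgx
Hunk 2: at line 4 remove [raw] add [ujip,jlnv] -> 10 lines: tylo jxc qnipn mlml tmzjb ujip jlnv yhy rbz uixgx
Hunk 3: at line 4 remove [ujip,jlnv] add [lxdfr,nkx,dvkp] -> 11 lines: tylo jxc qnipn mlml tmzjb lxdfr nkx dvkp yhy rbz uixgx
Hunk 4: at line 1 remove [jxc,qnipn] add [oeomm,sij] -> 11 lines: tylo oeomm sij mlml tmzjb lxdfr nkx dvkp yhy rbz uixgx
Hunk 5: at line 3 remove [tmzjb,lxdfr] add [coub] -> 10 lines: tylo oeomm sij mlml coub nkx dvkp yhy rbz uixgx
Final line count: 10

Answer: 10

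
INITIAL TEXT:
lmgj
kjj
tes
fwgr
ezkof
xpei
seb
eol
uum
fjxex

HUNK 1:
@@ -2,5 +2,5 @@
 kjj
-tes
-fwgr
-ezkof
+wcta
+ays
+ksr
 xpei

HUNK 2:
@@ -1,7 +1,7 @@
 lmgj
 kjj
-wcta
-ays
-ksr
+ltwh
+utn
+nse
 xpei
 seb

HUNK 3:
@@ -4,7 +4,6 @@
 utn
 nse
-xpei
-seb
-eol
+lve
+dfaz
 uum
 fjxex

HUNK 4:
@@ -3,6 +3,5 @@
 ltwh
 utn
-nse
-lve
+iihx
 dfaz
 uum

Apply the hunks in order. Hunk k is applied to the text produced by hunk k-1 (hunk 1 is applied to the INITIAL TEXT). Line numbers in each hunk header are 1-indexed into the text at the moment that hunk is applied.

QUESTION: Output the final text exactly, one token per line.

Answer: lmgj
kjj
ltwh
utn
iihx
dfaz
uum
fjxex

Derivation:
Hunk 1: at line 2 remove [tes,fwgr,ezkof] add [wcta,ays,ksr] -> 10 lines: lmgj kjj wcta ays ksr xpei seb eol uum fjxex
Hunk 2: at line 1 remove [wcta,ays,ksr] add [ltwh,utn,nse] -> 10 lines: lmgj kjj ltwh utn nse xpei seb eol uum fjxex
Hunk 3: at line 4 remove [xpei,seb,eol] add [lve,dfaz] -> 9 lines: lmgj kjj ltwh utn nse lve dfaz uum fjxex
Hunk 4: at line 3 remove [nse,lve] add [iihx] -> 8 lines: lmgj kjj ltwh utn iihx dfaz uum fjxex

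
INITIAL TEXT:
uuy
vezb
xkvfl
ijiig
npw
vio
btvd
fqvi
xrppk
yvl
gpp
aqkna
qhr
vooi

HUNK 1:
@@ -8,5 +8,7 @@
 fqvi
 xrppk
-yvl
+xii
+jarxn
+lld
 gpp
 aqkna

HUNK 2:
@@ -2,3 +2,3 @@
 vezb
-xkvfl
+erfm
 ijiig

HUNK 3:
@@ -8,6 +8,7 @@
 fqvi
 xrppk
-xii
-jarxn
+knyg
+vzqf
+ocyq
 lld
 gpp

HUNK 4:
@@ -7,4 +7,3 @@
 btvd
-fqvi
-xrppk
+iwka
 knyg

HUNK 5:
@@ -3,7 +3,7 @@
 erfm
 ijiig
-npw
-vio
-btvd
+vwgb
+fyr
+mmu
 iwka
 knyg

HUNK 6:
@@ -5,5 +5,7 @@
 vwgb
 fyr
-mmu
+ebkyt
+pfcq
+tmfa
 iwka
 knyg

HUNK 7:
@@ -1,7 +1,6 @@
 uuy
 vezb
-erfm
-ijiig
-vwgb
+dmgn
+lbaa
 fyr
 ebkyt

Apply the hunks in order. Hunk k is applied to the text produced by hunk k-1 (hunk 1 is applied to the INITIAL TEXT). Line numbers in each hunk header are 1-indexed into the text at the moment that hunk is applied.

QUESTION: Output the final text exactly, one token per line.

Hunk 1: at line 8 remove [yvl] add [xii,jarxn,lld] -> 16 lines: uuy vezb xkvfl ijiig npw vio btvd fqvi xrppk xii jarxn lld gpp aqkna qhr vooi
Hunk 2: at line 2 remove [xkvfl] add [erfm] -> 16 lines: uuy vezb erfm ijiig npw vio btvd fqvi xrppk xii jarxn lld gpp aqkna qhr vooi
Hunk 3: at line 8 remove [xii,jarxn] add [knyg,vzqf,ocyq] -> 17 lines: uuy vezb erfm ijiig npw vio btvd fqvi xrppk knyg vzqf ocyq lld gpp aqkna qhr vooi
Hunk 4: at line 7 remove [fqvi,xrppk] add [iwka] -> 16 lines: uuy vezb erfm ijiig npw vio btvd iwka knyg vzqf ocyq lld gpp aqkna qhr vooi
Hunk 5: at line 3 remove [npw,vio,btvd] add [vwgb,fyr,mmu] -> 16 lines: uuy vezb erfm ijiig vwgb fyr mmu iwka knyg vzqf ocyq lld gpp aqkna qhr vooi
Hunk 6: at line 5 remove [mmu] add [ebkyt,pfcq,tmfa] -> 18 lines: uuy vezb erfm ijiig vwgb fyr ebkyt pfcq tmfa iwka knyg vzqf ocyq lld gpp aqkna qhr vooi
Hunk 7: at line 1 remove [erfm,ijiig,vwgb] add [dmgn,lbaa] -> 17 lines: uuy vezb dmgn lbaa fyr ebkyt pfcq tmfa iwka knyg vzqf ocyq lld gpp aqkna qhr vooi

Answer: uuy
vezb
dmgn
lbaa
fyr
ebkyt
pfcq
tmfa
iwka
knyg
vzqf
ocyq
lld
gpp
aqkna
qhr
vooi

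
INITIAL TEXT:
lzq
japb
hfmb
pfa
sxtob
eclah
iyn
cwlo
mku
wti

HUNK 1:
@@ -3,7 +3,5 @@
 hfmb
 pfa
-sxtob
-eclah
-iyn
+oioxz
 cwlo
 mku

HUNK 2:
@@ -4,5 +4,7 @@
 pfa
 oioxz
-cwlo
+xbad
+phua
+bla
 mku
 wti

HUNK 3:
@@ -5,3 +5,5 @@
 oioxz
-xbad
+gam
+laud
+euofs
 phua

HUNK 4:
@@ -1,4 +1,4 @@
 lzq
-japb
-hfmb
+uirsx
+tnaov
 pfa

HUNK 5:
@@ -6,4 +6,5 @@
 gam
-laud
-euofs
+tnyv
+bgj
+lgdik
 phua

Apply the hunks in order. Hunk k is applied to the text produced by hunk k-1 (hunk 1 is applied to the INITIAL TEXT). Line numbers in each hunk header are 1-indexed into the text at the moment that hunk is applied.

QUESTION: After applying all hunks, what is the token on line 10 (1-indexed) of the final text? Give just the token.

Answer: phua

Derivation:
Hunk 1: at line 3 remove [sxtob,eclah,iyn] add [oioxz] -> 8 lines: lzq japb hfmb pfa oioxz cwlo mku wti
Hunk 2: at line 4 remove [cwlo] add [xbad,phua,bla] -> 10 lines: lzq japb hfmb pfa oioxz xbad phua bla mku wti
Hunk 3: at line 5 remove [xbad] add [gam,laud,euofs] -> 12 lines: lzq japb hfmb pfa oioxz gam laud euofs phua bla mku wti
Hunk 4: at line 1 remove [japb,hfmb] add [uirsx,tnaov] -> 12 lines: lzq uirsx tnaov pfa oioxz gam laud euofs phua bla mku wti
Hunk 5: at line 6 remove [laud,euofs] add [tnyv,bgj,lgdik] -> 13 lines: lzq uirsx tnaov pfa oioxz gam tnyv bgj lgdik phua bla mku wti
Final line 10: phua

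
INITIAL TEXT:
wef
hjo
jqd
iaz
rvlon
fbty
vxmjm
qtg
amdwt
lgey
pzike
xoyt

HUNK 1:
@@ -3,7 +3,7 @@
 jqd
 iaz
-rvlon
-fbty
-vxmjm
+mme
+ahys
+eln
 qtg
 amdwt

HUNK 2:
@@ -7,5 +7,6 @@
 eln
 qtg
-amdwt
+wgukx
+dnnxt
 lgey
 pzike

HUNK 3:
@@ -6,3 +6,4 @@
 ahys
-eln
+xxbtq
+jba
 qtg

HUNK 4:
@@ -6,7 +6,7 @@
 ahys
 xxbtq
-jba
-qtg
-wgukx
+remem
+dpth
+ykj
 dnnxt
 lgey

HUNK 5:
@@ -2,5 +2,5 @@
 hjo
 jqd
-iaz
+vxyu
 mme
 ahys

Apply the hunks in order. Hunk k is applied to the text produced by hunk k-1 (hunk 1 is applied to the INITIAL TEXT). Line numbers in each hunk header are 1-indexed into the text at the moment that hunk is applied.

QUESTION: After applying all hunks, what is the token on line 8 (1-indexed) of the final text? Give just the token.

Hunk 1: at line 3 remove [rvlon,fbty,vxmjm] add [mme,ahys,eln] -> 12 lines: wef hjo jqd iaz mme ahys eln qtg amdwt lgey pzike xoyt
Hunk 2: at line 7 remove [amdwt] add [wgukx,dnnxt] -> 13 lines: wef hjo jqd iaz mme ahys eln qtg wgukx dnnxt lgey pzike xoyt
Hunk 3: at line 6 remove [eln] add [xxbtq,jba] -> 14 lines: wef hjo jqd iaz mme ahys xxbtq jba qtg wgukx dnnxt lgey pzike xoyt
Hunk 4: at line 6 remove [jba,qtg,wgukx] add [remem,dpth,ykj] -> 14 lines: wef hjo jqd iaz mme ahys xxbtq remem dpth ykj dnnxt lgey pzike xoyt
Hunk 5: at line 2 remove [iaz] add [vxyu] -> 14 lines: wef hjo jqd vxyu mme ahys xxbtq remem dpth ykj dnnxt lgey pzike xoyt
Final line 8: remem

Answer: remem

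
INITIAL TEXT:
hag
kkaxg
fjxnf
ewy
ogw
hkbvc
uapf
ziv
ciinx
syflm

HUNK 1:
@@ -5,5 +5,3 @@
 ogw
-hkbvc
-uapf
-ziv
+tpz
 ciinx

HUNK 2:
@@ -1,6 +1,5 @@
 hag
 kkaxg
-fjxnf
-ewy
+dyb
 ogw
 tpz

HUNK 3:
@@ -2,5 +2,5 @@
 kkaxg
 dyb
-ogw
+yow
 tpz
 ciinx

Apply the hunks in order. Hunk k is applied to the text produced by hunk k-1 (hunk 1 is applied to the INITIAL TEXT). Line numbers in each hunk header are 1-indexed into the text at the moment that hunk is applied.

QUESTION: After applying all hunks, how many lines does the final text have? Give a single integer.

Hunk 1: at line 5 remove [hkbvc,uapf,ziv] add [tpz] -> 8 lines: hag kkaxg fjxnf ewy ogw tpz ciinx syflm
Hunk 2: at line 1 remove [fjxnf,ewy] add [dyb] -> 7 lines: hag kkaxg dyb ogw tpz ciinx syflm
Hunk 3: at line 2 remove [ogw] add [yow] -> 7 lines: hag kkaxg dyb yow tpz ciinx syflm
Final line count: 7

Answer: 7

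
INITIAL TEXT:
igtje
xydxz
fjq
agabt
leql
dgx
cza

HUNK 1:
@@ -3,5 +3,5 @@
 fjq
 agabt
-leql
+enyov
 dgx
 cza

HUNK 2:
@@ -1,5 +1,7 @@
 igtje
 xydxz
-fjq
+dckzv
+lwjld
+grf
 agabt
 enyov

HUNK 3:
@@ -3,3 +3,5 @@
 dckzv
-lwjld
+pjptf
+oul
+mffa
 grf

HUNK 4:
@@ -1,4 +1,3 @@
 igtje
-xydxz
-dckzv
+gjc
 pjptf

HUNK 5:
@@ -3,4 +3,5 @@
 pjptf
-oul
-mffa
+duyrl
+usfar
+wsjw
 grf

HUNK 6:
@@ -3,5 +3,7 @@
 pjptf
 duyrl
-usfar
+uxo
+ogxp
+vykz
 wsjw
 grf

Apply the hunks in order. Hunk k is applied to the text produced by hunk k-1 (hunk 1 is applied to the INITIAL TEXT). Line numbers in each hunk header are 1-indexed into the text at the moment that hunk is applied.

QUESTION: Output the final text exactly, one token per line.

Hunk 1: at line 3 remove [leql] add [enyov] -> 7 lines: igtje xydxz fjq agabt enyov dgx cza
Hunk 2: at line 1 remove [fjq] add [dckzv,lwjld,grf] -> 9 lines: igtje xydxz dckzv lwjld grf agabt enyov dgx cza
Hunk 3: at line 3 remove [lwjld] add [pjptf,oul,mffa] -> 11 lines: igtje xydxz dckzv pjptf oul mffa grf agabt enyov dgx cza
Hunk 4: at line 1 remove [xydxz,dckzv] add [gjc] -> 10 lines: igtje gjc pjptf oul mffa grf agabt enyov dgx cza
Hunk 5: at line 3 remove [oul,mffa] add [duyrl,usfar,wsjw] -> 11 lines: igtje gjc pjptf duyrl usfar wsjw grf agabt enyov dgx cza
Hunk 6: at line 3 remove [usfar] add [uxo,ogxp,vykz] -> 13 lines: igtje gjc pjptf duyrl uxo ogxp vykz wsjw grf agabt enyov dgx cza

Answer: igtje
gjc
pjptf
duyrl
uxo
ogxp
vykz
wsjw
grf
agabt
enyov
dgx
cza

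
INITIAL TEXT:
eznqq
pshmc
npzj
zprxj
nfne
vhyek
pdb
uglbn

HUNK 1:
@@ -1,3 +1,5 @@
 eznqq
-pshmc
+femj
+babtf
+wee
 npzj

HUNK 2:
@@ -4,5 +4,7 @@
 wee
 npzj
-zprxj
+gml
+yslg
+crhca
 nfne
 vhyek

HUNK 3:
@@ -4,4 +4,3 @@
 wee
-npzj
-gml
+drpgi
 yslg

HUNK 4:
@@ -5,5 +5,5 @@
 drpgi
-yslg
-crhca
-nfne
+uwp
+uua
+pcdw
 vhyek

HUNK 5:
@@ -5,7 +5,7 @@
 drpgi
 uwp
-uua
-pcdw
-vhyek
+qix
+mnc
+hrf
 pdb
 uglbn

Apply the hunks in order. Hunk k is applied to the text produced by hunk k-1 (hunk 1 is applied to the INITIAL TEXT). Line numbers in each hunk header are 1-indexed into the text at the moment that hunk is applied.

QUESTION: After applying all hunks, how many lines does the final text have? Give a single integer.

Answer: 11

Derivation:
Hunk 1: at line 1 remove [pshmc] add [femj,babtf,wee] -> 10 lines: eznqq femj babtf wee npzj zprxj nfne vhyek pdb uglbn
Hunk 2: at line 4 remove [zprxj] add [gml,yslg,crhca] -> 12 lines: eznqq femj babtf wee npzj gml yslg crhca nfne vhyek pdb uglbn
Hunk 3: at line 4 remove [npzj,gml] add [drpgi] -> 11 lines: eznqq femj babtf wee drpgi yslg crhca nfne vhyek pdb uglbn
Hunk 4: at line 5 remove [yslg,crhca,nfne] add [uwp,uua,pcdw] -> 11 lines: eznqq femj babtf wee drpgi uwp uua pcdw vhyek pdb uglbn
Hunk 5: at line 5 remove [uua,pcdw,vhyek] add [qix,mnc,hrf] -> 11 lines: eznqq femj babtf wee drpgi uwp qix mnc hrf pdb uglbn
Final line count: 11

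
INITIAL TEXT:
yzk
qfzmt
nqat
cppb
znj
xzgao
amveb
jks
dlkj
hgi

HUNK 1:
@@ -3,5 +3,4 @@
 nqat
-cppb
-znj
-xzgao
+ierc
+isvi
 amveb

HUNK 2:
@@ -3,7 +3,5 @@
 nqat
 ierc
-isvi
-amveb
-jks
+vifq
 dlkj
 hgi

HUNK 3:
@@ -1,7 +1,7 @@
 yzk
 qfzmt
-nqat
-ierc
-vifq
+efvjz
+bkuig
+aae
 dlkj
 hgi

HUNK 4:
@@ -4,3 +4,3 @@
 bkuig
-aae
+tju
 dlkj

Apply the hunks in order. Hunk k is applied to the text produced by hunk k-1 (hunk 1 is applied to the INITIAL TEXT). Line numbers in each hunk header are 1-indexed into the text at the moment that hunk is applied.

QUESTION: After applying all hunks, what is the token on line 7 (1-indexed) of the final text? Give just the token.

Hunk 1: at line 3 remove [cppb,znj,xzgao] add [ierc,isvi] -> 9 lines: yzk qfzmt nqat ierc isvi amveb jks dlkj hgi
Hunk 2: at line 3 remove [isvi,amveb,jks] add [vifq] -> 7 lines: yzk qfzmt nqat ierc vifq dlkj hgi
Hunk 3: at line 1 remove [nqat,ierc,vifq] add [efvjz,bkuig,aae] -> 7 lines: yzk qfzmt efvjz bkuig aae dlkj hgi
Hunk 4: at line 4 remove [aae] add [tju] -> 7 lines: yzk qfzmt efvjz bkuig tju dlkj hgi
Final line 7: hgi

Answer: hgi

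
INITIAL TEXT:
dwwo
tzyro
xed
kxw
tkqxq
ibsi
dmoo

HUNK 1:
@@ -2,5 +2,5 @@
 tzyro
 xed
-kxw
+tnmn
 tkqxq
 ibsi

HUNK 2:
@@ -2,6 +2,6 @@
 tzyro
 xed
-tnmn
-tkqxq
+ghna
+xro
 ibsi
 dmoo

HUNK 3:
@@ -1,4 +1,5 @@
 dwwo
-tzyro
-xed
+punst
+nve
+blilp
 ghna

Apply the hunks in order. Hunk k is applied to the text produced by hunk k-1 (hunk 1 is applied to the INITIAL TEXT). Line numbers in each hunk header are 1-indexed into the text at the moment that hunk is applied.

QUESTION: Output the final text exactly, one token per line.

Hunk 1: at line 2 remove [kxw] add [tnmn] -> 7 lines: dwwo tzyro xed tnmn tkqxq ibsi dmoo
Hunk 2: at line 2 remove [tnmn,tkqxq] add [ghna,xro] -> 7 lines: dwwo tzyro xed ghna xro ibsi dmoo
Hunk 3: at line 1 remove [tzyro,xed] add [punst,nve,blilp] -> 8 lines: dwwo punst nve blilp ghna xro ibsi dmoo

Answer: dwwo
punst
nve
blilp
ghna
xro
ibsi
dmoo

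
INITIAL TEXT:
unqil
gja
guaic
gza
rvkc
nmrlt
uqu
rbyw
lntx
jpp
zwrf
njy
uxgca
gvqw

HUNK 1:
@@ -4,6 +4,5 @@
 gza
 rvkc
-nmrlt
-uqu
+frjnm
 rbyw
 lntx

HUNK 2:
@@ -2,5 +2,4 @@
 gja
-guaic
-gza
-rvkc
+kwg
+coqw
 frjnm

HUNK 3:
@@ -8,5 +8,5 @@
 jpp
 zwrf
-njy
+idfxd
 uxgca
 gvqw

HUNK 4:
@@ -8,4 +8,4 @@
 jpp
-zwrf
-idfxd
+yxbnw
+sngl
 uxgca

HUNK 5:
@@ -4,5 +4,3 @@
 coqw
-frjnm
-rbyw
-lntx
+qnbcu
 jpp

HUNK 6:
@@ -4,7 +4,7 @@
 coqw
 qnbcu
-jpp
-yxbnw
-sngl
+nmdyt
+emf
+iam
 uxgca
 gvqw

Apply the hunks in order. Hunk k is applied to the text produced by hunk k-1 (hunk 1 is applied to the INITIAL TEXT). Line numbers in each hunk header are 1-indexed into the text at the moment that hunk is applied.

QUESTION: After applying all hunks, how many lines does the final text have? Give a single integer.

Answer: 10

Derivation:
Hunk 1: at line 4 remove [nmrlt,uqu] add [frjnm] -> 13 lines: unqil gja guaic gza rvkc frjnm rbyw lntx jpp zwrf njy uxgca gvqw
Hunk 2: at line 2 remove [guaic,gza,rvkc] add [kwg,coqw] -> 12 lines: unqil gja kwg coqw frjnm rbyw lntx jpp zwrf njy uxgca gvqw
Hunk 3: at line 8 remove [njy] add [idfxd] -> 12 lines: unqil gja kwg coqw frjnm rbyw lntx jpp zwrf idfxd uxgca gvqw
Hunk 4: at line 8 remove [zwrf,idfxd] add [yxbnw,sngl] -> 12 lines: unqil gja kwg coqw frjnm rbyw lntx jpp yxbnw sngl uxgca gvqw
Hunk 5: at line 4 remove [frjnm,rbyw,lntx] add [qnbcu] -> 10 lines: unqil gja kwg coqw qnbcu jpp yxbnw sngl uxgca gvqw
Hunk 6: at line 4 remove [jpp,yxbnw,sngl] add [nmdyt,emf,iam] -> 10 lines: unqil gja kwg coqw qnbcu nmdyt emf iam uxgca gvqw
Final line count: 10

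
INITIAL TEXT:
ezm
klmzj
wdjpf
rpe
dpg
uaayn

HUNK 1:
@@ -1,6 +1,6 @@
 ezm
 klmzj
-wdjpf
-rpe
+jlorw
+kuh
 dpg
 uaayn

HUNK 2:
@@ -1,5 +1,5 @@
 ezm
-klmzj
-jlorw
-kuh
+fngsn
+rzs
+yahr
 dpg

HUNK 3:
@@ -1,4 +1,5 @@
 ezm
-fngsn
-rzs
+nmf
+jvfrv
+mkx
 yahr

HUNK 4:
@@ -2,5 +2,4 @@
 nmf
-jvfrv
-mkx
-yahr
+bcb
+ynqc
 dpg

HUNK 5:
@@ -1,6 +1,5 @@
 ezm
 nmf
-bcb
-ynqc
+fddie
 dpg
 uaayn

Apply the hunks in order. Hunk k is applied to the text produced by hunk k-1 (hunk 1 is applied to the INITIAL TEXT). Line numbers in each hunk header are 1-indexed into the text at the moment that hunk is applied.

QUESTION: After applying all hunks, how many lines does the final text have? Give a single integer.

Answer: 5

Derivation:
Hunk 1: at line 1 remove [wdjpf,rpe] add [jlorw,kuh] -> 6 lines: ezm klmzj jlorw kuh dpg uaayn
Hunk 2: at line 1 remove [klmzj,jlorw,kuh] add [fngsn,rzs,yahr] -> 6 lines: ezm fngsn rzs yahr dpg uaayn
Hunk 3: at line 1 remove [fngsn,rzs] add [nmf,jvfrv,mkx] -> 7 lines: ezm nmf jvfrv mkx yahr dpg uaayn
Hunk 4: at line 2 remove [jvfrv,mkx,yahr] add [bcb,ynqc] -> 6 lines: ezm nmf bcb ynqc dpg uaayn
Hunk 5: at line 1 remove [bcb,ynqc] add [fddie] -> 5 lines: ezm nmf fddie dpg uaayn
Final line count: 5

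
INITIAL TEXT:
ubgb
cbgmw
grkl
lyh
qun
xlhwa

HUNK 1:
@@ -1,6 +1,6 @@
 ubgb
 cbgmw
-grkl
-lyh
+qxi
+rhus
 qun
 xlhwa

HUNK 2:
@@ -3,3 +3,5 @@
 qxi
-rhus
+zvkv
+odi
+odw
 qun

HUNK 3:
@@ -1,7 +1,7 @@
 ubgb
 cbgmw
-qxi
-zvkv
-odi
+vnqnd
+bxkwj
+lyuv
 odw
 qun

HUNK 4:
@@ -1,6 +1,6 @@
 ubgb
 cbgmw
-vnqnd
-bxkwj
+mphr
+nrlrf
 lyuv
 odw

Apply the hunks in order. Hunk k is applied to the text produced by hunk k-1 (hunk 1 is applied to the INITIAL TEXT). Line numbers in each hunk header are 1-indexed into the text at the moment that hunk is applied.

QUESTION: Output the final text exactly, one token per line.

Answer: ubgb
cbgmw
mphr
nrlrf
lyuv
odw
qun
xlhwa

Derivation:
Hunk 1: at line 1 remove [grkl,lyh] add [qxi,rhus] -> 6 lines: ubgb cbgmw qxi rhus qun xlhwa
Hunk 2: at line 3 remove [rhus] add [zvkv,odi,odw] -> 8 lines: ubgb cbgmw qxi zvkv odi odw qun xlhwa
Hunk 3: at line 1 remove [qxi,zvkv,odi] add [vnqnd,bxkwj,lyuv] -> 8 lines: ubgb cbgmw vnqnd bxkwj lyuv odw qun xlhwa
Hunk 4: at line 1 remove [vnqnd,bxkwj] add [mphr,nrlrf] -> 8 lines: ubgb cbgmw mphr nrlrf lyuv odw qun xlhwa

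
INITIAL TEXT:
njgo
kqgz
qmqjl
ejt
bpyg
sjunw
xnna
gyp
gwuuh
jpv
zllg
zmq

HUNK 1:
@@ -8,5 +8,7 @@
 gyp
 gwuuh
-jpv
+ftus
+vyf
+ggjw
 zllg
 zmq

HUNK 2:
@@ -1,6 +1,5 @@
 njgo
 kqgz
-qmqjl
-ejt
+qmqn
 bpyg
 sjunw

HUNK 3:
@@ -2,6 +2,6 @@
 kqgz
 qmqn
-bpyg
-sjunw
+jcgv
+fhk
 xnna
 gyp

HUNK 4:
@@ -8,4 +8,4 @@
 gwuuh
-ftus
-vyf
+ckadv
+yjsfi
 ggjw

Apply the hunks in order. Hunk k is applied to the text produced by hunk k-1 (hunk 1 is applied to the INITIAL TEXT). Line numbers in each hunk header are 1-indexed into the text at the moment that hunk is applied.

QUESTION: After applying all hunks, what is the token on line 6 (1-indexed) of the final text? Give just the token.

Hunk 1: at line 8 remove [jpv] add [ftus,vyf,ggjw] -> 14 lines: njgo kqgz qmqjl ejt bpyg sjunw xnna gyp gwuuh ftus vyf ggjw zllg zmq
Hunk 2: at line 1 remove [qmqjl,ejt] add [qmqn] -> 13 lines: njgo kqgz qmqn bpyg sjunw xnna gyp gwuuh ftus vyf ggjw zllg zmq
Hunk 3: at line 2 remove [bpyg,sjunw] add [jcgv,fhk] -> 13 lines: njgo kqgz qmqn jcgv fhk xnna gyp gwuuh ftus vyf ggjw zllg zmq
Hunk 4: at line 8 remove [ftus,vyf] add [ckadv,yjsfi] -> 13 lines: njgo kqgz qmqn jcgv fhk xnna gyp gwuuh ckadv yjsfi ggjw zllg zmq
Final line 6: xnna

Answer: xnna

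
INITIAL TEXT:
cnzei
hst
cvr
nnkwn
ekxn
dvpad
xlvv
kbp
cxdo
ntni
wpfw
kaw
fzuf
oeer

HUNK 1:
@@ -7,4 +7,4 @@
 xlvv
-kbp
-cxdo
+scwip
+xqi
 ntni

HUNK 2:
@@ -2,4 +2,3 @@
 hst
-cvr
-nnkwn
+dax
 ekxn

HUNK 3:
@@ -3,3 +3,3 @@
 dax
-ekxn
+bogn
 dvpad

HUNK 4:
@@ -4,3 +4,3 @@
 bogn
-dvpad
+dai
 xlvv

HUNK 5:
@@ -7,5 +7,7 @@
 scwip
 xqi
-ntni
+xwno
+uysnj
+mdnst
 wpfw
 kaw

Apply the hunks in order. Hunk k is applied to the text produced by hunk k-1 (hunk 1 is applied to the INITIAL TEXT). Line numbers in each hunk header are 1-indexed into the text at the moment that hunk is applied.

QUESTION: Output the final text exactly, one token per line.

Hunk 1: at line 7 remove [kbp,cxdo] add [scwip,xqi] -> 14 lines: cnzei hst cvr nnkwn ekxn dvpad xlvv scwip xqi ntni wpfw kaw fzuf oeer
Hunk 2: at line 2 remove [cvr,nnkwn] add [dax] -> 13 lines: cnzei hst dax ekxn dvpad xlvv scwip xqi ntni wpfw kaw fzuf oeer
Hunk 3: at line 3 remove [ekxn] add [bogn] -> 13 lines: cnzei hst dax bogn dvpad xlvv scwip xqi ntni wpfw kaw fzuf oeer
Hunk 4: at line 4 remove [dvpad] add [dai] -> 13 lines: cnzei hst dax bogn dai xlvv scwip xqi ntni wpfw kaw fzuf oeer
Hunk 5: at line 7 remove [ntni] add [xwno,uysnj,mdnst] -> 15 lines: cnzei hst dax bogn dai xlvv scwip xqi xwno uysnj mdnst wpfw kaw fzuf oeer

Answer: cnzei
hst
dax
bogn
dai
xlvv
scwip
xqi
xwno
uysnj
mdnst
wpfw
kaw
fzuf
oeer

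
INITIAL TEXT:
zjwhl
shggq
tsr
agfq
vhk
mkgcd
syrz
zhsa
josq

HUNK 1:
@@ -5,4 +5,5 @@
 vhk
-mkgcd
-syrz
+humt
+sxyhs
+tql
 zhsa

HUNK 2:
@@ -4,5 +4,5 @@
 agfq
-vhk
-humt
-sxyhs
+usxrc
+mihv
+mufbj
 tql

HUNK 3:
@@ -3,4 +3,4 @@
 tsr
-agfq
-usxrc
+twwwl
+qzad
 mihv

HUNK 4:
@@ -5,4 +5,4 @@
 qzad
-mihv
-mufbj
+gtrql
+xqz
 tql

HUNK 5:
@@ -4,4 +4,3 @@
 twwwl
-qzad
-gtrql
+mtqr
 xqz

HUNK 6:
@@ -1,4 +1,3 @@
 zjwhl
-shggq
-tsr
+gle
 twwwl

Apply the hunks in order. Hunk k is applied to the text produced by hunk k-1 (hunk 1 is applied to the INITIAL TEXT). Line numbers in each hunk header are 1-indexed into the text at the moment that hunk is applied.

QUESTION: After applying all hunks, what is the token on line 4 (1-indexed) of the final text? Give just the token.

Answer: mtqr

Derivation:
Hunk 1: at line 5 remove [mkgcd,syrz] add [humt,sxyhs,tql] -> 10 lines: zjwhl shggq tsr agfq vhk humt sxyhs tql zhsa josq
Hunk 2: at line 4 remove [vhk,humt,sxyhs] add [usxrc,mihv,mufbj] -> 10 lines: zjwhl shggq tsr agfq usxrc mihv mufbj tql zhsa josq
Hunk 3: at line 3 remove [agfq,usxrc] add [twwwl,qzad] -> 10 lines: zjwhl shggq tsr twwwl qzad mihv mufbj tql zhsa josq
Hunk 4: at line 5 remove [mihv,mufbj] add [gtrql,xqz] -> 10 lines: zjwhl shggq tsr twwwl qzad gtrql xqz tql zhsa josq
Hunk 5: at line 4 remove [qzad,gtrql] add [mtqr] -> 9 lines: zjwhl shggq tsr twwwl mtqr xqz tql zhsa josq
Hunk 6: at line 1 remove [shggq,tsr] add [gle] -> 8 lines: zjwhl gle twwwl mtqr xqz tql zhsa josq
Final line 4: mtqr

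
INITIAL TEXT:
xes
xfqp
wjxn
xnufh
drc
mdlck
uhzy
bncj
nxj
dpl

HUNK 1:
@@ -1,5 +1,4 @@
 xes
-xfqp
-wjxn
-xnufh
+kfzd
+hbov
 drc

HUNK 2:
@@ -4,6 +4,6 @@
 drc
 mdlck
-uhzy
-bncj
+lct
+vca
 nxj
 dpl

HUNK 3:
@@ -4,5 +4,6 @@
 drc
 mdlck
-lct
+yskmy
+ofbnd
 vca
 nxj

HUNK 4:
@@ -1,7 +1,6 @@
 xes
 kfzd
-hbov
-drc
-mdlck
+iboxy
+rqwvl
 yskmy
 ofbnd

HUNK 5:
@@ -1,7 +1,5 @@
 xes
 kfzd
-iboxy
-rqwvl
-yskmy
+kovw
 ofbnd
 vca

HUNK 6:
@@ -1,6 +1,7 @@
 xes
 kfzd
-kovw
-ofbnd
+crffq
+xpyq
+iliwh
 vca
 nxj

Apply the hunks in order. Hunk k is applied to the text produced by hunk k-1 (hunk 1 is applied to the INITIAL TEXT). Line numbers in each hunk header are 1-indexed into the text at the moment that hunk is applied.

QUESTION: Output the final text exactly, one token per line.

Answer: xes
kfzd
crffq
xpyq
iliwh
vca
nxj
dpl

Derivation:
Hunk 1: at line 1 remove [xfqp,wjxn,xnufh] add [kfzd,hbov] -> 9 lines: xes kfzd hbov drc mdlck uhzy bncj nxj dpl
Hunk 2: at line 4 remove [uhzy,bncj] add [lct,vca] -> 9 lines: xes kfzd hbov drc mdlck lct vca nxj dpl
Hunk 3: at line 4 remove [lct] add [yskmy,ofbnd] -> 10 lines: xes kfzd hbov drc mdlck yskmy ofbnd vca nxj dpl
Hunk 4: at line 1 remove [hbov,drc,mdlck] add [iboxy,rqwvl] -> 9 lines: xes kfzd iboxy rqwvl yskmy ofbnd vca nxj dpl
Hunk 5: at line 1 remove [iboxy,rqwvl,yskmy] add [kovw] -> 7 lines: xes kfzd kovw ofbnd vca nxj dpl
Hunk 6: at line 1 remove [kovw,ofbnd] add [crffq,xpyq,iliwh] -> 8 lines: xes kfzd crffq xpyq iliwh vca nxj dpl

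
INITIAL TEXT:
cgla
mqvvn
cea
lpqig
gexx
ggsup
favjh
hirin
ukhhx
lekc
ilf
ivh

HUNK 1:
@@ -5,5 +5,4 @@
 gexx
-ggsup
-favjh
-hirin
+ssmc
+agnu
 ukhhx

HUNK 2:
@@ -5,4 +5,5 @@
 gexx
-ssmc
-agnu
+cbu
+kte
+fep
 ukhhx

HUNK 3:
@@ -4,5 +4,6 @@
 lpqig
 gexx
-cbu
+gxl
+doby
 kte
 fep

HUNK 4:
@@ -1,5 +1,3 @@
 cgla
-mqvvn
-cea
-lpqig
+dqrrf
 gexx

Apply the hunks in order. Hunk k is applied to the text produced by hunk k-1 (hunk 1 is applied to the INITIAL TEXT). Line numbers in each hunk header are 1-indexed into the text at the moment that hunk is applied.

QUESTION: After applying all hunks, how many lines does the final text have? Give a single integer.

Answer: 11

Derivation:
Hunk 1: at line 5 remove [ggsup,favjh,hirin] add [ssmc,agnu] -> 11 lines: cgla mqvvn cea lpqig gexx ssmc agnu ukhhx lekc ilf ivh
Hunk 2: at line 5 remove [ssmc,agnu] add [cbu,kte,fep] -> 12 lines: cgla mqvvn cea lpqig gexx cbu kte fep ukhhx lekc ilf ivh
Hunk 3: at line 4 remove [cbu] add [gxl,doby] -> 13 lines: cgla mqvvn cea lpqig gexx gxl doby kte fep ukhhx lekc ilf ivh
Hunk 4: at line 1 remove [mqvvn,cea,lpqig] add [dqrrf] -> 11 lines: cgla dqrrf gexx gxl doby kte fep ukhhx lekc ilf ivh
Final line count: 11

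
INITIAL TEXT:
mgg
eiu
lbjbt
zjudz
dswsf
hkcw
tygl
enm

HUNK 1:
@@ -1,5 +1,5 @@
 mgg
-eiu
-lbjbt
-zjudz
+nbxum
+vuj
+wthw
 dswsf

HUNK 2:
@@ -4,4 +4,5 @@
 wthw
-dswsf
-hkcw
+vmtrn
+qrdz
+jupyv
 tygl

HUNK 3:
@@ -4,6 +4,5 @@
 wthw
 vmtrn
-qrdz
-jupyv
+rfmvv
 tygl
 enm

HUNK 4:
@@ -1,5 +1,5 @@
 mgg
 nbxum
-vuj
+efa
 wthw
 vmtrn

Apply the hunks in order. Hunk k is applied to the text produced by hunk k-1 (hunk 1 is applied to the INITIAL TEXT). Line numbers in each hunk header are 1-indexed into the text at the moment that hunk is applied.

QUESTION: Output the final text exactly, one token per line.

Answer: mgg
nbxum
efa
wthw
vmtrn
rfmvv
tygl
enm

Derivation:
Hunk 1: at line 1 remove [eiu,lbjbt,zjudz] add [nbxum,vuj,wthw] -> 8 lines: mgg nbxum vuj wthw dswsf hkcw tygl enm
Hunk 2: at line 4 remove [dswsf,hkcw] add [vmtrn,qrdz,jupyv] -> 9 lines: mgg nbxum vuj wthw vmtrn qrdz jupyv tygl enm
Hunk 3: at line 4 remove [qrdz,jupyv] add [rfmvv] -> 8 lines: mgg nbxum vuj wthw vmtrn rfmvv tygl enm
Hunk 4: at line 1 remove [vuj] add [efa] -> 8 lines: mgg nbxum efa wthw vmtrn rfmvv tygl enm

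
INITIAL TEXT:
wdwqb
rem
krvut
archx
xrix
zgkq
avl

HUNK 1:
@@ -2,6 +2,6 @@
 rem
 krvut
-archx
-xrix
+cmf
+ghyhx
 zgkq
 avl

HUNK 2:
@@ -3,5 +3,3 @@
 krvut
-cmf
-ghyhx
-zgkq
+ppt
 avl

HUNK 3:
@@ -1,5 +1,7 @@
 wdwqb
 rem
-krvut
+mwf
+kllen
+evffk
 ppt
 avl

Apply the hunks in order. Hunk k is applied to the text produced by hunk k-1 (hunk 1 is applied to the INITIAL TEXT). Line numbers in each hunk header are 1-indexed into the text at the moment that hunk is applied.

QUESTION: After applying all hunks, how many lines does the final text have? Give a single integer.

Answer: 7

Derivation:
Hunk 1: at line 2 remove [archx,xrix] add [cmf,ghyhx] -> 7 lines: wdwqb rem krvut cmf ghyhx zgkq avl
Hunk 2: at line 3 remove [cmf,ghyhx,zgkq] add [ppt] -> 5 lines: wdwqb rem krvut ppt avl
Hunk 3: at line 1 remove [krvut] add [mwf,kllen,evffk] -> 7 lines: wdwqb rem mwf kllen evffk ppt avl
Final line count: 7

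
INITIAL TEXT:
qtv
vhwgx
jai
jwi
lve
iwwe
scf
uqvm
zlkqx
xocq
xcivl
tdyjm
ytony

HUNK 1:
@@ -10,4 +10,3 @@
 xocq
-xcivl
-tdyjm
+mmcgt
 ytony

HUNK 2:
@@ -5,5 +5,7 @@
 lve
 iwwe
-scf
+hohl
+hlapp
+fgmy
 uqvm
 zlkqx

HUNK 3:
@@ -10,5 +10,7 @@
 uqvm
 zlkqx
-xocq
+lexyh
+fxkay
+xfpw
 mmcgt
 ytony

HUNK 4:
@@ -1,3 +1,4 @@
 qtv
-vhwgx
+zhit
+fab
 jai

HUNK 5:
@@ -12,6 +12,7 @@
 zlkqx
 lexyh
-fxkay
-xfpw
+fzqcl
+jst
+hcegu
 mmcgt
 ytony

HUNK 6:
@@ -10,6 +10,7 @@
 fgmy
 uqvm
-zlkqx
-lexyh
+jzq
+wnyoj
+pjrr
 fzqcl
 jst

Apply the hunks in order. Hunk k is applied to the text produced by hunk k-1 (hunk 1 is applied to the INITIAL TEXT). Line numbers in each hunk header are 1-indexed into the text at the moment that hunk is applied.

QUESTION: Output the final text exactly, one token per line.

Hunk 1: at line 10 remove [xcivl,tdyjm] add [mmcgt] -> 12 lines: qtv vhwgx jai jwi lve iwwe scf uqvm zlkqx xocq mmcgt ytony
Hunk 2: at line 5 remove [scf] add [hohl,hlapp,fgmy] -> 14 lines: qtv vhwgx jai jwi lve iwwe hohl hlapp fgmy uqvm zlkqx xocq mmcgt ytony
Hunk 3: at line 10 remove [xocq] add [lexyh,fxkay,xfpw] -> 16 lines: qtv vhwgx jai jwi lve iwwe hohl hlapp fgmy uqvm zlkqx lexyh fxkay xfpw mmcgt ytony
Hunk 4: at line 1 remove [vhwgx] add [zhit,fab] -> 17 lines: qtv zhit fab jai jwi lve iwwe hohl hlapp fgmy uqvm zlkqx lexyh fxkay xfpw mmcgt ytony
Hunk 5: at line 12 remove [fxkay,xfpw] add [fzqcl,jst,hcegu] -> 18 lines: qtv zhit fab jai jwi lve iwwe hohl hlapp fgmy uqvm zlkqx lexyh fzqcl jst hcegu mmcgt ytony
Hunk 6: at line 10 remove [zlkqx,lexyh] add [jzq,wnyoj,pjrr] -> 19 lines: qtv zhit fab jai jwi lve iwwe hohl hlapp fgmy uqvm jzq wnyoj pjrr fzqcl jst hcegu mmcgt ytony

Answer: qtv
zhit
fab
jai
jwi
lve
iwwe
hohl
hlapp
fgmy
uqvm
jzq
wnyoj
pjrr
fzqcl
jst
hcegu
mmcgt
ytony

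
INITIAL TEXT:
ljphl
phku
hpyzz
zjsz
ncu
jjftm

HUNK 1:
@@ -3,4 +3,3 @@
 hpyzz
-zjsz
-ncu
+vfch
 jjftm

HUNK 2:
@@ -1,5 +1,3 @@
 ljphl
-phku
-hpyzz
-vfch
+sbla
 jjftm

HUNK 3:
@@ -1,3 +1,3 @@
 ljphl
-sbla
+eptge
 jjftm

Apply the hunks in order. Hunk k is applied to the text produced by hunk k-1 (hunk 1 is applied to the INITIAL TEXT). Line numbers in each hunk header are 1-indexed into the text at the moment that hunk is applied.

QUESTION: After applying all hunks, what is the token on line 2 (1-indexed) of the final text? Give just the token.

Answer: eptge

Derivation:
Hunk 1: at line 3 remove [zjsz,ncu] add [vfch] -> 5 lines: ljphl phku hpyzz vfch jjftm
Hunk 2: at line 1 remove [phku,hpyzz,vfch] add [sbla] -> 3 lines: ljphl sbla jjftm
Hunk 3: at line 1 remove [sbla] add [eptge] -> 3 lines: ljphl eptge jjftm
Final line 2: eptge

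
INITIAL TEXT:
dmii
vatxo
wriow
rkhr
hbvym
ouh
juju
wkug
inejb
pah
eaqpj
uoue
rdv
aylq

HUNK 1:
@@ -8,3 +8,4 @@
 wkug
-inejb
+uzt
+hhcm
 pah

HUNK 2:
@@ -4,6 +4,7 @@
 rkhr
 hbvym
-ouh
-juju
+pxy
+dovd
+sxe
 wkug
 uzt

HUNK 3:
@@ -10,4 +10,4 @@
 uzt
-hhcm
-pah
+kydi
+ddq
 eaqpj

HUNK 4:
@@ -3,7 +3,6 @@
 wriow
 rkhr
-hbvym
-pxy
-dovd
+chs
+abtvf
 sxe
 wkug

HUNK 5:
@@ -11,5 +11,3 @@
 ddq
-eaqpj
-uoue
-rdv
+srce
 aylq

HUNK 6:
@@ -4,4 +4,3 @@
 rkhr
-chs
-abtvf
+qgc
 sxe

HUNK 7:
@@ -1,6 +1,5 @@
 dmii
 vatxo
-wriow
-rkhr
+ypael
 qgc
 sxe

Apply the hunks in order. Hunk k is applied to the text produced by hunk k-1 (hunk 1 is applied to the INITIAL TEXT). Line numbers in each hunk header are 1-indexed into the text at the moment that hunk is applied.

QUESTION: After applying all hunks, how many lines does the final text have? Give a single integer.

Hunk 1: at line 8 remove [inejb] add [uzt,hhcm] -> 15 lines: dmii vatxo wriow rkhr hbvym ouh juju wkug uzt hhcm pah eaqpj uoue rdv aylq
Hunk 2: at line 4 remove [ouh,juju] add [pxy,dovd,sxe] -> 16 lines: dmii vatxo wriow rkhr hbvym pxy dovd sxe wkug uzt hhcm pah eaqpj uoue rdv aylq
Hunk 3: at line 10 remove [hhcm,pah] add [kydi,ddq] -> 16 lines: dmii vatxo wriow rkhr hbvym pxy dovd sxe wkug uzt kydi ddq eaqpj uoue rdv aylq
Hunk 4: at line 3 remove [hbvym,pxy,dovd] add [chs,abtvf] -> 15 lines: dmii vatxo wriow rkhr chs abtvf sxe wkug uzt kydi ddq eaqpj uoue rdv aylq
Hunk 5: at line 11 remove [eaqpj,uoue,rdv] add [srce] -> 13 lines: dmii vatxo wriow rkhr chs abtvf sxe wkug uzt kydi ddq srce aylq
Hunk 6: at line 4 remove [chs,abtvf] add [qgc] -> 12 lines: dmii vatxo wriow rkhr qgc sxe wkug uzt kydi ddq srce aylq
Hunk 7: at line 1 remove [wriow,rkhr] add [ypael] -> 11 lines: dmii vatxo ypael qgc sxe wkug uzt kydi ddq srce aylq
Final line count: 11

Answer: 11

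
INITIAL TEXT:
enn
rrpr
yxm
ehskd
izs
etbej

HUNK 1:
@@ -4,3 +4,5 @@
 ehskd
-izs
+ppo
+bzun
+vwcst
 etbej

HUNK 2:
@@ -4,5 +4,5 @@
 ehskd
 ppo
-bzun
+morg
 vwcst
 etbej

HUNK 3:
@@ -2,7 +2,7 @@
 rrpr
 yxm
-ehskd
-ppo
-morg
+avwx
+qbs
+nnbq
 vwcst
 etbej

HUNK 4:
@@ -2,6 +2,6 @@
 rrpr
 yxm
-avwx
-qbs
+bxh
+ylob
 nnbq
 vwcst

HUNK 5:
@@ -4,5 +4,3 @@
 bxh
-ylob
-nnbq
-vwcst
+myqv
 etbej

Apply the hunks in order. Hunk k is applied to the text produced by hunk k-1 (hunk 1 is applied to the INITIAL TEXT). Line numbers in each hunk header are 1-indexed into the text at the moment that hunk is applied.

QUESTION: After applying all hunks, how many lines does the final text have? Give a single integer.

Hunk 1: at line 4 remove [izs] add [ppo,bzun,vwcst] -> 8 lines: enn rrpr yxm ehskd ppo bzun vwcst etbej
Hunk 2: at line 4 remove [bzun] add [morg] -> 8 lines: enn rrpr yxm ehskd ppo morg vwcst etbej
Hunk 3: at line 2 remove [ehskd,ppo,morg] add [avwx,qbs,nnbq] -> 8 lines: enn rrpr yxm avwx qbs nnbq vwcst etbej
Hunk 4: at line 2 remove [avwx,qbs] add [bxh,ylob] -> 8 lines: enn rrpr yxm bxh ylob nnbq vwcst etbej
Hunk 5: at line 4 remove [ylob,nnbq,vwcst] add [myqv] -> 6 lines: enn rrpr yxm bxh myqv etbej
Final line count: 6

Answer: 6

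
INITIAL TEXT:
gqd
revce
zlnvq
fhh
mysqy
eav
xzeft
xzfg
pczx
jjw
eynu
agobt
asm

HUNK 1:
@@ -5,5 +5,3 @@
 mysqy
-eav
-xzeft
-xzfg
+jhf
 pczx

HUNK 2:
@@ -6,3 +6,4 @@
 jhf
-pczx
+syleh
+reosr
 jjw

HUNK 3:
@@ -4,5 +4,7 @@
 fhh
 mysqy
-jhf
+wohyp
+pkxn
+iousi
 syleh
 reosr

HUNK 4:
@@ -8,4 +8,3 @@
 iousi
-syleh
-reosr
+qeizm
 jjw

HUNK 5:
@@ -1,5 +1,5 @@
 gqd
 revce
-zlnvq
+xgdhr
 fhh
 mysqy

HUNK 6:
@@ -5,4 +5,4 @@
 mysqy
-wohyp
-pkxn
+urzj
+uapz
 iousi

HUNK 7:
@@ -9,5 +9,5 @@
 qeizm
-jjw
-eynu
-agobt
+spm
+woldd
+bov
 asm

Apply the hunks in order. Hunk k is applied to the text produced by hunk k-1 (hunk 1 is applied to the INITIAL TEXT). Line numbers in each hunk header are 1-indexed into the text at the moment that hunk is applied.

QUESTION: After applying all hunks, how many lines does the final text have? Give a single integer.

Answer: 13

Derivation:
Hunk 1: at line 5 remove [eav,xzeft,xzfg] add [jhf] -> 11 lines: gqd revce zlnvq fhh mysqy jhf pczx jjw eynu agobt asm
Hunk 2: at line 6 remove [pczx] add [syleh,reosr] -> 12 lines: gqd revce zlnvq fhh mysqy jhf syleh reosr jjw eynu agobt asm
Hunk 3: at line 4 remove [jhf] add [wohyp,pkxn,iousi] -> 14 lines: gqd revce zlnvq fhh mysqy wohyp pkxn iousi syleh reosr jjw eynu agobt asm
Hunk 4: at line 8 remove [syleh,reosr] add [qeizm] -> 13 lines: gqd revce zlnvq fhh mysqy wohyp pkxn iousi qeizm jjw eynu agobt asm
Hunk 5: at line 1 remove [zlnvq] add [xgdhr] -> 13 lines: gqd revce xgdhr fhh mysqy wohyp pkxn iousi qeizm jjw eynu agobt asm
Hunk 6: at line 5 remove [wohyp,pkxn] add [urzj,uapz] -> 13 lines: gqd revce xgdhr fhh mysqy urzj uapz iousi qeizm jjw eynu agobt asm
Hunk 7: at line 9 remove [jjw,eynu,agobt] add [spm,woldd,bov] -> 13 lines: gqd revce xgdhr fhh mysqy urzj uapz iousi qeizm spm woldd bov asm
Final line count: 13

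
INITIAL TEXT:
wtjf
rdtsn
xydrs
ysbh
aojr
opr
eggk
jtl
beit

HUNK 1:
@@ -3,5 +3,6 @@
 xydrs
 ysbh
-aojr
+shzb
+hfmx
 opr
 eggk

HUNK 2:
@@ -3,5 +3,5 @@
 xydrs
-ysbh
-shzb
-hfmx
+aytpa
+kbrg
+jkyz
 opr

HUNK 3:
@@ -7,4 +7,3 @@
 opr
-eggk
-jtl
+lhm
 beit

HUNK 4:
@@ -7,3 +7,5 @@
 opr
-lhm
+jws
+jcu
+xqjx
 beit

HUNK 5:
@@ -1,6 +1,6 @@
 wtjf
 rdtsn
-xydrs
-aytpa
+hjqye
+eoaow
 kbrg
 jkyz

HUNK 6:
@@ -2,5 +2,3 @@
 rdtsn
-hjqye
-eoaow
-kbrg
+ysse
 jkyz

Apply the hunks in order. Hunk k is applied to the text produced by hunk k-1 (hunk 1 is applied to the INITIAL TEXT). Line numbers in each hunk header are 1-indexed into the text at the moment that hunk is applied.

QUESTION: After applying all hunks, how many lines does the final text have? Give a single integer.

Answer: 9

Derivation:
Hunk 1: at line 3 remove [aojr] add [shzb,hfmx] -> 10 lines: wtjf rdtsn xydrs ysbh shzb hfmx opr eggk jtl beit
Hunk 2: at line 3 remove [ysbh,shzb,hfmx] add [aytpa,kbrg,jkyz] -> 10 lines: wtjf rdtsn xydrs aytpa kbrg jkyz opr eggk jtl beit
Hunk 3: at line 7 remove [eggk,jtl] add [lhm] -> 9 lines: wtjf rdtsn xydrs aytpa kbrg jkyz opr lhm beit
Hunk 4: at line 7 remove [lhm] add [jws,jcu,xqjx] -> 11 lines: wtjf rdtsn xydrs aytpa kbrg jkyz opr jws jcu xqjx beit
Hunk 5: at line 1 remove [xydrs,aytpa] add [hjqye,eoaow] -> 11 lines: wtjf rdtsn hjqye eoaow kbrg jkyz opr jws jcu xqjx beit
Hunk 6: at line 2 remove [hjqye,eoaow,kbrg] add [ysse] -> 9 lines: wtjf rdtsn ysse jkyz opr jws jcu xqjx beit
Final line count: 9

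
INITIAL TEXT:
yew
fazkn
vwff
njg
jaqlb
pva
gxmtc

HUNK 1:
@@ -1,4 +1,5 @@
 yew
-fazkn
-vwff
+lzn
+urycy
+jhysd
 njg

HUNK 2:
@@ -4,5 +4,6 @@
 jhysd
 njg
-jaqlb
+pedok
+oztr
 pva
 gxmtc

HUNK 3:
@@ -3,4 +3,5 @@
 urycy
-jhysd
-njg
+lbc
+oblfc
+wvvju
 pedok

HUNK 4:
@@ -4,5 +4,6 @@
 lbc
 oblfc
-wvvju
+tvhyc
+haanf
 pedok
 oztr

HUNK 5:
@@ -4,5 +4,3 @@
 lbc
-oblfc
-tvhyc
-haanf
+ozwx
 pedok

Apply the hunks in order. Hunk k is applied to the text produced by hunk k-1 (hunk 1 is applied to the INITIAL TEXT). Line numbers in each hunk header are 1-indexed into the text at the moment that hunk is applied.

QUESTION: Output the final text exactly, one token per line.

Answer: yew
lzn
urycy
lbc
ozwx
pedok
oztr
pva
gxmtc

Derivation:
Hunk 1: at line 1 remove [fazkn,vwff] add [lzn,urycy,jhysd] -> 8 lines: yew lzn urycy jhysd njg jaqlb pva gxmtc
Hunk 2: at line 4 remove [jaqlb] add [pedok,oztr] -> 9 lines: yew lzn urycy jhysd njg pedok oztr pva gxmtc
Hunk 3: at line 3 remove [jhysd,njg] add [lbc,oblfc,wvvju] -> 10 lines: yew lzn urycy lbc oblfc wvvju pedok oztr pva gxmtc
Hunk 4: at line 4 remove [wvvju] add [tvhyc,haanf] -> 11 lines: yew lzn urycy lbc oblfc tvhyc haanf pedok oztr pva gxmtc
Hunk 5: at line 4 remove [oblfc,tvhyc,haanf] add [ozwx] -> 9 lines: yew lzn urycy lbc ozwx pedok oztr pva gxmtc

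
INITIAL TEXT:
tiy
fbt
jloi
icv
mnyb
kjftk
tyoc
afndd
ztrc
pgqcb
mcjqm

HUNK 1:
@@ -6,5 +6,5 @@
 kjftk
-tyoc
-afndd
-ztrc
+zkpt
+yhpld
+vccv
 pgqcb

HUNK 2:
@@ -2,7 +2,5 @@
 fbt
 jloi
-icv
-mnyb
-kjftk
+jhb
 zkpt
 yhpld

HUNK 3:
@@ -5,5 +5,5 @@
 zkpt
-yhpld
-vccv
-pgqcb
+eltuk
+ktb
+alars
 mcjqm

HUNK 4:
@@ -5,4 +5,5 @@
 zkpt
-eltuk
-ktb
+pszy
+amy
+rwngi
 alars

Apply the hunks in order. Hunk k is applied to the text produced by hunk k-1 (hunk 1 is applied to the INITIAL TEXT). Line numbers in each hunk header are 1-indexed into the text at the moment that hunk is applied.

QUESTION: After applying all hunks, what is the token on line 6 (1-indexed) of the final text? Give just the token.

Hunk 1: at line 6 remove [tyoc,afndd,ztrc] add [zkpt,yhpld,vccv] -> 11 lines: tiy fbt jloi icv mnyb kjftk zkpt yhpld vccv pgqcb mcjqm
Hunk 2: at line 2 remove [icv,mnyb,kjftk] add [jhb] -> 9 lines: tiy fbt jloi jhb zkpt yhpld vccv pgqcb mcjqm
Hunk 3: at line 5 remove [yhpld,vccv,pgqcb] add [eltuk,ktb,alars] -> 9 lines: tiy fbt jloi jhb zkpt eltuk ktb alars mcjqm
Hunk 4: at line 5 remove [eltuk,ktb] add [pszy,amy,rwngi] -> 10 lines: tiy fbt jloi jhb zkpt pszy amy rwngi alars mcjqm
Final line 6: pszy

Answer: pszy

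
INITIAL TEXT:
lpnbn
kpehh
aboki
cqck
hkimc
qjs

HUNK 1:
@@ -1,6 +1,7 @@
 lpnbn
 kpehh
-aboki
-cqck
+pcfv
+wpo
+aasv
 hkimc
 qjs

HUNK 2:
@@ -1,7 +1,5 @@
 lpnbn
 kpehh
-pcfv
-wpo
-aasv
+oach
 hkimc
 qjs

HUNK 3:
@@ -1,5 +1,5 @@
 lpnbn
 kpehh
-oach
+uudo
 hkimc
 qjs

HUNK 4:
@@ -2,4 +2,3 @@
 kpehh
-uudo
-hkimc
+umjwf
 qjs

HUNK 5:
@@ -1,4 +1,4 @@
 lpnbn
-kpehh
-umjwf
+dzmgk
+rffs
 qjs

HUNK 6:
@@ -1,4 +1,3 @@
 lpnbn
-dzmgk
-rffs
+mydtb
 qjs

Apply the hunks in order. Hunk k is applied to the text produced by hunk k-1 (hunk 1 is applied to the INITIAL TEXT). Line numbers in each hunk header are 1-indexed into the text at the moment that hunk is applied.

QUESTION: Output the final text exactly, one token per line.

Hunk 1: at line 1 remove [aboki,cqck] add [pcfv,wpo,aasv] -> 7 lines: lpnbn kpehh pcfv wpo aasv hkimc qjs
Hunk 2: at line 1 remove [pcfv,wpo,aasv] add [oach] -> 5 lines: lpnbn kpehh oach hkimc qjs
Hunk 3: at line 1 remove [oach] add [uudo] -> 5 lines: lpnbn kpehh uudo hkimc qjs
Hunk 4: at line 2 remove [uudo,hkimc] add [umjwf] -> 4 lines: lpnbn kpehh umjwf qjs
Hunk 5: at line 1 remove [kpehh,umjwf] add [dzmgk,rffs] -> 4 lines: lpnbn dzmgk rffs qjs
Hunk 6: at line 1 remove [dzmgk,rffs] add [mydtb] -> 3 lines: lpnbn mydtb qjs

Answer: lpnbn
mydtb
qjs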